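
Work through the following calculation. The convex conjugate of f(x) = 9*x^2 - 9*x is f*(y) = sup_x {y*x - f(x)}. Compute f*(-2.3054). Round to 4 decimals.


f*(y) = sup_x {y*x - a*x^2 - b*x} = sup_x {(y-b)*x - a*x^2}
FOC: (y - b) - 2a*x = 0 => x* = (y - b)/(2a)
x* = (-2.3054 + 9)/(2*9) = 0.3719
f*(-2.3054) = (y-b)^2/(4a) = (-2.3054 + 9)^2/(4*9)
= 44.8177/36 = 1.2449


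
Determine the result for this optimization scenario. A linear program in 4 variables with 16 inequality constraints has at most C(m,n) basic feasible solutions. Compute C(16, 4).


Each vertex corresponds to some choice of n active constraints out of m, so the number of vertices is at most C(m, n) = m! / (n!(m-n)!).
m = 16, n = 4
Numerator: 16 * 15 * 14 * 13
Denominator: 4! = 24
C(16, 4) = 1820


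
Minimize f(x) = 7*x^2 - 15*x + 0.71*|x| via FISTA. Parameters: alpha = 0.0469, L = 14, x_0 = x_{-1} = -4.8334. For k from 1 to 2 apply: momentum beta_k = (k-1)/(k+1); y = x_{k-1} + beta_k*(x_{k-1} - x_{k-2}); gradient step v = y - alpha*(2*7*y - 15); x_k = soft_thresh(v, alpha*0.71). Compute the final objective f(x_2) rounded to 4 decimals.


FISTA on f(x) = 7*x^2 - 15*x + 0.71*|x|
L = 14, alpha = 0.0469
Iteration 1: beta = 0.0, y = -4.8334 + 0.0*(-4.8334 + 4.8334) = -4.8334
  grad(y) = -82.6676, v = y - alpha*grad = -0.9563
  prox(v) = soft_thresh(-0.9563, 0.0333) = -0.923
Iteration 2: beta = 0.3333, y = -0.923 + 0.3333*(-0.923 + 4.8334) = 0.3805
  grad(y) = -9.6733, v = y - alpha*grad = 0.8342
  prox(v) = soft_thresh(0.8342, 0.0333) = 0.8009
f(x_2) = 7*0.8009^2 - 15*0.8009 + 0.71*|0.8009| = -6.9546


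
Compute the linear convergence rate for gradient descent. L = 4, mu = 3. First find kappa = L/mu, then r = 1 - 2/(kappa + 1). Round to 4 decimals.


Step 1: Compute the condition number.
kappa = L/mu = 4/3 = 1.3333
Step 2: Compute the convergence rate.
r = 1 - 2/(kappa + 1) = 1 - 2*mu/(L + mu) = (L - mu)/(L + mu) = 1/7 = 0.1429


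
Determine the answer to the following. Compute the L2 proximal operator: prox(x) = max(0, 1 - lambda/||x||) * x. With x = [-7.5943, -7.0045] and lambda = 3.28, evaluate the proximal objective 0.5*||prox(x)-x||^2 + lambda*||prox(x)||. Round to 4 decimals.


Step 1: Compute ||x||.
||x|| = 10.3313
Step 2: Compute scaling factor.
scale = max(0, 1 - 3.28/10.3313) = 0.6825
Step 3: prox(x) = [-5.1833, -4.7807]
||prox(x)|| = 7.0513
Step 4: Proximal objective.
0.5*||prox-x||^2 = 5.3792
lambda*||prox|| = 23.1283
Total = 28.5076


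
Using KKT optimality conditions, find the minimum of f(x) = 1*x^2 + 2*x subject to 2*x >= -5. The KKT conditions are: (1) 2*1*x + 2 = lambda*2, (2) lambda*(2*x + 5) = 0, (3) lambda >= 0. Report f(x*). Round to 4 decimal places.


Step 1: Try lambda = 0 (constraint inactive).
Stationarity: 2*1*x + 2 = 0
x* = -2/(2*1) = -1.0
Check constraint: 2*-1.0 = -2.0 >= -5 -- satisfied.
Step 2: Compute optimal value.
f(x*) = 1*(-1.0)^2 + 2*(-1.0) = -1.0


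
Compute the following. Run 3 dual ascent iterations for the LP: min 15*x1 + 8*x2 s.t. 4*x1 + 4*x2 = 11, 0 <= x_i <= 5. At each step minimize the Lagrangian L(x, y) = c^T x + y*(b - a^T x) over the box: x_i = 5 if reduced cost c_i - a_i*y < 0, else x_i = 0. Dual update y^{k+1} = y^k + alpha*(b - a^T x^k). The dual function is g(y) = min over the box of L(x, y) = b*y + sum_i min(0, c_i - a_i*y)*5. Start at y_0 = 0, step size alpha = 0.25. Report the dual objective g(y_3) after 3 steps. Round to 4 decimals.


Dual ascent for LP: min 15*x1 + 8*x2, 4*x1 + 4*x2 = 11, 0 <= x_i <= 5
Step 1: y^k = 0.0, reduced costs: (15.0, 8.0)
  x^k = (0.0, 0.0), subgradient = b - a^T x = 11.0
  y^{k+1} = 0.0 + 0.25*11.0 = 2.75
Step 2: y^k = 2.75, reduced costs: (4.0, -3.0)
  x^k = (0.0, 5.0), subgradient = b - a^T x = -9.0
  y^{k+1} = 2.75 + 0.25*-9.0 = 0.5
Step 3: y^k = 0.5, reduced costs: (13.0, 6.0)
  x^k = (0.0, 0.0), subgradient = b - a^T x = 11.0
  y^{k+1} = 0.5 + 0.25*11.0 = 3.25
Dual objective at y_3 = 3.25: reduced costs (2.0, -5.0), box minimizer x = (0.0, 5.0)
g(y_3) = b*y + (c1 - a1*y)*x1 + (c2 - a2*y)*x2 = 11*3.25 + 2.0*0.0 + (-5.0)*5.0 = 35.75 + 0.0 - 25.0 = 10.75


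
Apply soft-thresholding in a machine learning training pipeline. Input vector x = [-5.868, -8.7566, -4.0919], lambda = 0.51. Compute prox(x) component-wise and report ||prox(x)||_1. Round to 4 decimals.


Soft-thresholding with lambda = 0.51:
prox(-5.868) = sign(-5.868)*max(|-5.868| - 0.51, 0) = -5.358
prox(-8.7566) = sign(-8.7566)*max(|-8.7566| - 0.51, 0) = -8.2466
prox(-4.0919) = sign(-4.0919)*max(|-4.0919| - 0.51, 0) = -3.5819
prox(x) = [-5.358, -8.2466, -3.5819]
||prox(x)||_1 = 5.358 + 8.2466 + 3.5819 = 17.1865


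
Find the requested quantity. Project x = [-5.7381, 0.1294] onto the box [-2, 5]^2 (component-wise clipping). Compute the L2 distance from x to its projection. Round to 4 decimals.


Project each component onto [-2, 5].
clip(-5.7381) = -2.0, clip(0.1294) = 0.1294
Projection = [-2.0, 0.1294]
Squared diffs: [13.9734, 0.0]
Distance = sqrt(13.9734) = 3.7381


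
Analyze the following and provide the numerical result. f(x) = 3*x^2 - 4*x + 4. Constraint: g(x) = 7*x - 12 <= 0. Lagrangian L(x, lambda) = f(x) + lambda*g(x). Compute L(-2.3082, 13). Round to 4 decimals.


Step 1: Evaluate f(x).
f(-2.3082) = 3*(-2.3082)^2 - 4*(-2.3082) + 4 = 29.2162
Step 2: Evaluate g(x).
g(-2.3082) = 7*-2.3082 - 12 = -28.1574
Step 3: Compute Lagrangian.
L = 29.2162 + 13*-28.1574 = -336.83


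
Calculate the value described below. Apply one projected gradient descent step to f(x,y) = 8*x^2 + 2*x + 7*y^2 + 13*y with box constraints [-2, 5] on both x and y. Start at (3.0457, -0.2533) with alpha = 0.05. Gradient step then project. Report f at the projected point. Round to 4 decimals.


Step 1: Compute gradient at (3.0457, -0.2533).
grad_x = 2*8*3.0457 + 2 = 50.7312
grad_y = 2*7*-0.2533 + 13 = 9.4538
Step 2: Gradient step.
x_raw = 3.0457 - 0.05*50.7312 = 0.5091
y_raw = -0.2533 - 0.05*9.4538 = -0.726
Step 3: Project onto [-2, 5].
x_proj = clip(0.5091) = 0.5091
y_proj = clip(-0.726) = -0.726
Step 4: Evaluate f.
f(0.5091, -0.726) = -2.6564


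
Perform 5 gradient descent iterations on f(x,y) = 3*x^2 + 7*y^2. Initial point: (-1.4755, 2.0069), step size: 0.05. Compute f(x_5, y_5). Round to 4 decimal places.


Gradient descent on f(x,y) = 3*x^2 + 7*y^2.
Starting point: (-1.4755, 2.0069), alpha = 0.05
Step 1: grad_x = 2*3*-1.4755 = -8.853, grad_y = 2*7*2.0069 = 28.0966
  x_1 = -1.4755 - 0.05*-8.853 = -1.0329
  y_1 = 2.0069 - 0.05*28.0966 = 0.6021
Step 2: grad_x = 2*3*-1.0329 = -6.1971, grad_y = 2*7*0.6021 = 8.429
  x_2 = -1.0329 - 0.05*-6.1971 = -0.723
  y_2 = 0.6021 - 0.05*8.429 = 0.1806
Step 3: grad_x = 2*3*-0.723 = -4.338, grad_y = 2*7*0.1806 = 2.5287
  x_3 = -0.723 - 0.05*-4.338 = -0.5061
  y_3 = 0.1806 - 0.05*2.5287 = 0.0542
Step 4: grad_x = 2*3*-0.5061 = -3.0366, grad_y = 2*7*0.0542 = 0.7586
  x_4 = -0.5061 - 0.05*-3.0366 = -0.3543
  y_4 = 0.0542 - 0.05*0.7586 = 0.0163
Step 5: grad_x = 2*3*-0.3543 = -2.1256, grad_y = 2*7*0.0163 = 0.2276
  x_5 = -0.3543 - 0.05*-2.1256 = -0.248
  y_5 = 0.0163 - 0.05*0.2276 = 0.0049
f(-0.248, 0.0049) = 3*(-0.248)^2 + 7*0.0049^2 = 0.1847


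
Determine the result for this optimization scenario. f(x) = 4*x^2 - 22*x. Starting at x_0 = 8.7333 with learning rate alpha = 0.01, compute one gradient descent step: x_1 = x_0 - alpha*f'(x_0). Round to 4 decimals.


We compute the gradient at x_0 and apply the update.
f'(x) = 8*x - 22
f'(8.7333) = 8*8.7333 - 22 = 47.8664
x_1 = 8.7333 - 0.01*47.8664 = 8.2546


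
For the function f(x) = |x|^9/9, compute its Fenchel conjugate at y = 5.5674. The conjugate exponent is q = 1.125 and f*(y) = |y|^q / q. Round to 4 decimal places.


The conjugate exponent q satisfies 1/p + 1/q = 1.
p = 9, so q = 9/(9 - 1) = 1.125
|y|^q = 5.5674^1.125 = 6.9002
f*(5.5674) = 6.9002 / 1.125 = 6.1335


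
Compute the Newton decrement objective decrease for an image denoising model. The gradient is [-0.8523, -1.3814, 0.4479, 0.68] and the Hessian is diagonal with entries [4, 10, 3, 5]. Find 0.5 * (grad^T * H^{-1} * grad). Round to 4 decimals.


Step 1: H is diagonal, so H^(-1) * g = [-0.2131, -0.1381, 0.1493, 0.136].
Step 2: g^T H^(-1) g = sum_i g_i^2 / H_ii
  = (-0.8523)^2/4 + (-1.3814)^2/10 + (0.4479)^2/3 + (0.68)^2/5
  = 0.1816 + 0.1908 + 0.0669 + 0.0925 = 0.5318
Step 3: Objective decrease = 0.5 * g^T H^(-1) g = 0.2659


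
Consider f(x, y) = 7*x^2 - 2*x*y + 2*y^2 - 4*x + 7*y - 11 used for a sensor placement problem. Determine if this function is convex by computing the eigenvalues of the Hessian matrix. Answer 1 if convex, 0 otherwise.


The Hessian of f(x,y) = 7*x^2 - 2*x*y + 2*y^2 - 4*x + 7*y - 11 is:
H = [[14, -2], [-2, 4]]
Trace = 14 + 4 = 18
Determinant = 14*4 - (-2)^2 = 52
Discriminant = (18)^2 - 4*52 = 116.0
Eigenvalues: lambda_1 = 3.6148, lambda_2 = 14.3852
The function is convex.

1


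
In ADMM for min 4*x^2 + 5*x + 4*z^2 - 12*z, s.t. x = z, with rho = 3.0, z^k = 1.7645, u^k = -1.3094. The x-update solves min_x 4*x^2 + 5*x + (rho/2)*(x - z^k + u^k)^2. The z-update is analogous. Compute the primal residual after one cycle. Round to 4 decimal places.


ADMM iteration with rho = 3.0, z^k = 1.7645, u^k = -1.3094
Step 1: x-update.
Minimize 4*x^2 + 5*x + (3.0/2)*(x - 1.7645 - 1.3094)^2
FOC: (2*4 + 3.0)*x = -5 + 3.0*(1.7645 + 1.3094)
x^{k+1} = 0.3838
Step 2: z-update.
Minimize 4*z^2 - 12*z + (3.0/2)*(0.3838 - z - 1.3094)^2
FOC: (2*4 + 3.0)*z = 12 + 3.0*(0.3838 - 1.3094)
z^{k+1} = 0.8385
Step 3: u-update.
u^{k+1} = -1.3094 + 0.3838 - 0.8385 = -1.7641
Step 4: Primal residual = |0.3838 - 0.8385| = 0.4547


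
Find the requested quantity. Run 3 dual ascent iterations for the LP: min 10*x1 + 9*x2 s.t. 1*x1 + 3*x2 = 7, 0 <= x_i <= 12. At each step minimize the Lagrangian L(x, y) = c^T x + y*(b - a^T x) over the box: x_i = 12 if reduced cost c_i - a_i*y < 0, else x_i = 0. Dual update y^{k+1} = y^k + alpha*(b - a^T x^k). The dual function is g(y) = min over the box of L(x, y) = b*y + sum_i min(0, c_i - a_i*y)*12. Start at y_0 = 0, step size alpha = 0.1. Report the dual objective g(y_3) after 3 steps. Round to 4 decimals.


Dual ascent for LP: min 10*x1 + 9*x2, 1*x1 + 3*x2 = 7, 0 <= x_i <= 12
Step 1: y^k = 0.0, reduced costs: (10.0, 9.0)
  x^k = (0.0, 0.0), subgradient = b - a^T x = 7.0
  y^{k+1} = 0.0 + 0.1*7.0 = 0.7
Step 2: y^k = 0.7, reduced costs: (9.3, 6.9)
  x^k = (0.0, 0.0), subgradient = b - a^T x = 7.0
  y^{k+1} = 0.7 + 0.1*7.0 = 1.4
Step 3: y^k = 1.4, reduced costs: (8.6, 4.8)
  x^k = (0.0, 0.0), subgradient = b - a^T x = 7.0
  y^{k+1} = 1.4 + 0.1*7.0 = 2.1
Dual objective at y_3 = 2.1: reduced costs (7.9, 2.7), box minimizer x = (0.0, 0.0)
g(y_3) = b*y + (c1 - a1*y)*x1 + (c2 - a2*y)*x2 = 7*2.1 + 7.9*0.0 + 2.7*0.0 = 14.7 + 0.0 + 0.0 = 14.7


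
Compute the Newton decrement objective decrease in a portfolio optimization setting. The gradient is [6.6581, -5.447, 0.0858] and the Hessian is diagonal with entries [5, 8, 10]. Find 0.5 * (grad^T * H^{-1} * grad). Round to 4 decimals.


Step 1: H is diagonal, so H^(-1) * g = [1.3316, -0.6809, 0.0086].
Step 2: g^T H^(-1) g = sum_i g_i^2 / H_ii
  = (6.6581)^2/5 + (-5.447)^2/8 + (0.0858)^2/10
  = 8.8661 + 3.7087 + 0.0007 = 12.5755
Step 3: Objective decrease = 0.5 * g^T H^(-1) g = 6.2878


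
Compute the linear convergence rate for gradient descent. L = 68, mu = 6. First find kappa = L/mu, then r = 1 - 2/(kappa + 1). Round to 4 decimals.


Step 1: Compute the condition number.
kappa = L/mu = 68/6 = 11.3333
Step 2: Compute the convergence rate.
r = 1 - 2/(kappa + 1) = 1 - 2*mu/(L + mu) = (L - mu)/(L + mu) = 62/74 = 0.8378


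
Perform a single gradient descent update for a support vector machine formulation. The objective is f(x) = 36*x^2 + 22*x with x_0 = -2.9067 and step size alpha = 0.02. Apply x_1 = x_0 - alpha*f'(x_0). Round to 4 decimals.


We compute the gradient at x_0 and apply the update.
f'(x) = 72*x + 22
f'(-2.9067) = 72*-2.9067 + 22 = -187.2824
x_1 = -2.9067 - 0.02*-187.2824 = 0.8389


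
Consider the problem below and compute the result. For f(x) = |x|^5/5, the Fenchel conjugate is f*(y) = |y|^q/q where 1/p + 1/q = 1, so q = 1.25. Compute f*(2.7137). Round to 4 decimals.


The conjugate exponent q satisfies 1/p + 1/q = 1.
p = 5, so q = 5/(5 - 1) = 1.25
|y|^q = 2.7137^1.25 = 3.483
f*(2.7137) = 3.483 / 1.25 = 2.7864


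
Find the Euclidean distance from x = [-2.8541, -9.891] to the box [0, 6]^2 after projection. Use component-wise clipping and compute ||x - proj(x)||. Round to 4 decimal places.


Project each component onto [0, 6].
clip(-2.8541) = 0.0, clip(-9.891) = 0.0
Projection = [0.0, 0.0]
Squared diffs: [8.1459, 97.8319]
Distance = sqrt(105.9778) = 10.2946


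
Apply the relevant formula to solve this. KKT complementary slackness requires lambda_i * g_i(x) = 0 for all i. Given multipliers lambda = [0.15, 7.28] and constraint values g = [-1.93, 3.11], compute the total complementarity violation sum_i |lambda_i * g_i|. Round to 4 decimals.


KKT complementary slackness check:
lambda_1 * g_1 = 0.15 * -1.93 = -0.2895
lambda_2 * g_2 = 7.28 * 3.11 = 22.6408
Total violation = 0.2895 + 22.6408 = 22.9303


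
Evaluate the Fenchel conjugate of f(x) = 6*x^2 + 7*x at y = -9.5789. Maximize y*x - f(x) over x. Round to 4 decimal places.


f*(y) = sup_x {y*x - a*x^2 - b*x} = sup_x {(y-b)*x - a*x^2}
FOC: (y - b) - 2a*x = 0 => x* = (y - b)/(2a)
x* = (-9.5789 - 7)/(2*6) = -1.3816
f*(-9.5789) = (y-b)^2/(4a) = (-9.5789 - 7)^2/(4*6)
= 274.8599/24 = 11.4525


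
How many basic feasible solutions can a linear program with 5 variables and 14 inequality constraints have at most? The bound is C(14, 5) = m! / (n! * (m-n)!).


Each vertex corresponds to some choice of n active constraints out of m, so the number of vertices is at most C(m, n) = m! / (n!(m-n)!).
m = 14, n = 5
Numerator: 14 * 13 * 12 * 11 * 10
Denominator: 5! = 120
C(14, 5) = 2002


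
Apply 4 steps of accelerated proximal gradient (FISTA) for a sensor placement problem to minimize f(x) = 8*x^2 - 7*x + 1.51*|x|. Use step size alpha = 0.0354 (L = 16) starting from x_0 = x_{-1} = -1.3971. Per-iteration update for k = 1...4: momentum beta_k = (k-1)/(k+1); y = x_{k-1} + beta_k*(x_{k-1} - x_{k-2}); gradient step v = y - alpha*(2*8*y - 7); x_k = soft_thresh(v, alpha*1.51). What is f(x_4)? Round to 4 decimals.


FISTA on f(x) = 8*x^2 - 7*x + 1.51*|x|
L = 16, alpha = 0.0354
Iteration 1: beta = 0.0, y = -1.3971 + 0.0*(-1.3971 + 1.3971) = -1.3971
  grad(y) = -29.3536, v = y - alpha*grad = -0.358
  prox(v) = soft_thresh(-0.358, 0.0535) = -0.3045
Iteration 2: beta = 0.3333, y = -0.3045 + 0.3333*(-0.3045 + 1.3971) = 0.0597
  grad(y) = -6.0454, v = y - alpha*grad = 0.2737
  prox(v) = soft_thresh(0.2737, 0.0535) = 0.2202
Iteration 3: beta = 0.5, y = 0.2202 + 0.5*(0.2202 + 0.3045) = 0.4826
  grad(y) = 0.7214, v = y - alpha*grad = 0.457
  prox(v) = soft_thresh(0.457, 0.0535) = 0.4036
Iteration 4: beta = 0.6, y = 0.4036 + 0.6*(0.4036 - 0.2202) = 0.5136
  grad(y) = 1.218, v = y - alpha*grad = 0.4705
  prox(v) = soft_thresh(0.4705, 0.0535) = 0.4171
f(x_4) = 8*0.4171^2 - 7*0.4171 + 1.51*|0.4171| = -0.8982


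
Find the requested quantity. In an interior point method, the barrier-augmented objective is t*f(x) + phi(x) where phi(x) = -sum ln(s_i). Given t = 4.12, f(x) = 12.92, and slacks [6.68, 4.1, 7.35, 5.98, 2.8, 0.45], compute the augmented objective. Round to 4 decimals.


Step 1: Compute log-barrier.
ln values: [1.8991, 1.411, 1.9947, 1.7884, 1.0296, -0.7985]
phi = -(1.8991 + 1.411 + 1.9947 + 1.7884 + 1.0296 - 0.7985) = -7.3243
Step 2: Compute augmented objective.
t*f(x) = 4.12*12.92 = 53.2304
Total = 53.2304 - 7.3243 = 45.9061


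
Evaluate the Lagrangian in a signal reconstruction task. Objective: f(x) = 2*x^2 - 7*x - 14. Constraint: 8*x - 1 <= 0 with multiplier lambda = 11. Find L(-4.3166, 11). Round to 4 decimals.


Step 1: Evaluate f(x).
f(-4.3166) = 2*(-4.3166)^2 - 7*(-4.3166) - 14 = 53.4823
Step 2: Evaluate g(x).
g(-4.3166) = 8*-4.3166 - 1 = -35.5328
Step 3: Compute Lagrangian.
L = 53.4823 + 11*-35.5328 = -337.3785


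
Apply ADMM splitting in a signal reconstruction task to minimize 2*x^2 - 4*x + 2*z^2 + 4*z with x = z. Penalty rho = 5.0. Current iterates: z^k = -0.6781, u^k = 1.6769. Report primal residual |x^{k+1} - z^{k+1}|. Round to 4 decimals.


ADMM iteration with rho = 5.0, z^k = -0.6781, u^k = 1.6769
Step 1: x-update.
Minimize 2*x^2 - 4*x + (5.0/2)*(x + 0.6781 + 1.6769)^2
FOC: (2*2 + 5.0)*x = 4 + 5.0*(-0.6781 - 1.6769)
x^{k+1} = -0.8639
Step 2: z-update.
Minimize 2*z^2 + 4*z + (5.0/2)*(-0.8639 - z + 1.6769)^2
FOC: (2*2 + 5.0)*z = -4 + 5.0*(-0.8639 + 1.6769)
z^{k+1} = 0.0072
Step 3: u-update.
u^{k+1} = 1.6769 - 0.8639 - 0.0072 = 0.8058
Step 4: Primal residual = |-0.8639 - 0.0072| = 0.8711


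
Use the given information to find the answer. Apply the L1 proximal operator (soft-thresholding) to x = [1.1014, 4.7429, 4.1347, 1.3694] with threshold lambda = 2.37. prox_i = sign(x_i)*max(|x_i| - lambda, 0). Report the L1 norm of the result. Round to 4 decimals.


Soft-thresholding with lambda = 2.37:
prox(1.1014) = sign(1.1014)*max(|1.1014| - 2.37, 0) = 0.0
prox(4.7429) = sign(4.7429)*max(|4.7429| - 2.37, 0) = 2.3729
prox(4.1347) = sign(4.1347)*max(|4.1347| - 2.37, 0) = 1.7647
prox(1.3694) = sign(1.3694)*max(|1.3694| - 2.37, 0) = 0.0
prox(x) = [0.0, 2.3729, 1.7647, 0.0]
||prox(x)||_1 = 0.0 + 2.3729 + 1.7647 + 0.0 = 4.1376


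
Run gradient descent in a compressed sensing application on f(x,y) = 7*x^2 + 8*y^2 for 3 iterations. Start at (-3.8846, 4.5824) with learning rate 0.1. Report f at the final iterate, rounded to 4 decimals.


Gradient descent on f(x,y) = 7*x^2 + 8*y^2.
Starting point: (-3.8846, 4.5824), alpha = 0.1
Step 1: grad_x = 2*7*-3.8846 = -54.3844, grad_y = 2*8*4.5824 = 73.3184
  x_1 = -3.8846 - 0.1*-54.3844 = 1.5538
  y_1 = 4.5824 - 0.1*73.3184 = -2.7494
Step 2: grad_x = 2*7*1.5538 = 21.7538, grad_y = 2*8*-2.7494 = -43.991
  x_2 = 1.5538 - 0.1*21.7538 = -0.6215
  y_2 = -2.7494 - 0.1*-43.991 = 1.6497
Step 3: grad_x = 2*7*-0.6215 = -8.7015, grad_y = 2*8*1.6497 = 26.3946
  x_3 = -0.6215 - 0.1*-8.7015 = 0.2486
  y_3 = 1.6497 - 0.1*26.3946 = -0.9898
f(0.2486, -0.9898) = 7*0.2486^2 + 8*(-0.9898)^2 = 8.2703


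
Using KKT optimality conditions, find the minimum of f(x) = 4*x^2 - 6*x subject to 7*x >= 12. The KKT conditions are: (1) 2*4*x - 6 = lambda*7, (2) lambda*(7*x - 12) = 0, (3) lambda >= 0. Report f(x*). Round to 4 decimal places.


Step 1: Try lambda = 0 (constraint inactive).
x_unc = 6/(2*4) = 0.75
Check: 7*0.75 = 5.25 < 12 -- violated!
Step 2: Constraint must be active: 7*x = 12
x* = 12/7 = 1.7143 (rounded; the exact value 12/7 is used below)
lambda = (2*4*(12/7) - 6)/7 = 1.102
Step 3: Compute optimal value.
f(x*) = 4*(12/7)^2 - 6*(12/7) = 1.4694


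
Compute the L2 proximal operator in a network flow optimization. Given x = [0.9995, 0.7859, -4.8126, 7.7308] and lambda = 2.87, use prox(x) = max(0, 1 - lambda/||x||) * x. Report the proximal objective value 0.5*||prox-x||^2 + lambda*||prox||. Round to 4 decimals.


Step 1: Compute ||x||.
||x|| = 9.1947
Step 2: Compute scaling factor.
scale = max(0, 1 - 2.87/9.1947) = 0.6879
Step 3: prox(x) = [0.6875, 0.5406, -3.3104, 5.3177]
||prox(x)|| = 6.3247
Step 4: Proximal objective.
0.5*||prox-x||^2 = 4.1185
lambda*||prox|| = 18.1519
Total = 22.2704


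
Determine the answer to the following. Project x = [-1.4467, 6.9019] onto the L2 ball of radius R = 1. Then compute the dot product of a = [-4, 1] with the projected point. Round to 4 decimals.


Step 1: Compute ||x|| (intermediates to 6 decimals).
||x|| = sqrt((-1.4467)^2 + 6.9019^2) = 7.051891
Step 2: Project.
Since ||x|| > R, scale = R/||x|| = 1/7.051891 = 0.141806, proj(x) = scale * x
proj(x) = [-0.205151, 0.978731]
Step 3: Dot product.
a^T * proj(x) = -4*(-0.205151) + 1*0.978731 = 1.7993


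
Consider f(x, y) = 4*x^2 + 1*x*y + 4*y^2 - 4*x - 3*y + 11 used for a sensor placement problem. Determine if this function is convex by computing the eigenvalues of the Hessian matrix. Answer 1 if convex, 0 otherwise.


The Hessian of f(x,y) = 4*x^2 + 1*x*y + 4*y^2 - 4*x - 3*y + 11 is:
H = [[8, 1], [1, 8]]
Trace = 8 + 8 = 16
Determinant = 8*8 - (1)^2 = 63
Discriminant = (16)^2 - 4*63 = 4.0
Eigenvalues: lambda_1 = 7.0, lambda_2 = 9.0
The function is convex.

1


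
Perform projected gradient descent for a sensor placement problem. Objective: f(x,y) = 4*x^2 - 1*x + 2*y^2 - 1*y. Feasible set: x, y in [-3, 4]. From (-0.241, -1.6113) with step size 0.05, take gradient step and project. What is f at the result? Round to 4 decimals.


Step 1: Compute gradient at (-0.241, -1.6113).
grad_x = 2*4*-0.241 - 1 = -2.928
grad_y = 2*2*-1.6113 - 1 = -7.4452
Step 2: Gradient step.
x_raw = -0.241 - 0.05*-2.928 = -0.0946
y_raw = -1.6113 - 0.05*-7.4452 = -1.239
Step 3: Project onto [-3, 4].
x_proj = clip(-0.0946) = -0.0946
y_proj = clip(-1.239) = -1.239
Step 4: Evaluate f.
f(-0.0946, -1.239) = 4.4399


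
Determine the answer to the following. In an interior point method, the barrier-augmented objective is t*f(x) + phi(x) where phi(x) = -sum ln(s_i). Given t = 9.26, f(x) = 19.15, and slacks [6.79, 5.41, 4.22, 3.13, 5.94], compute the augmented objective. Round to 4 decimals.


Step 1: Compute log-barrier.
ln values: [1.9155, 1.6882, 1.4398, 1.141, 1.7817]
phi = -(1.9155 + 1.6882 + 1.4398 + 1.141 + 1.7817) = -7.9663
Step 2: Compute augmented objective.
t*f(x) = 9.26*19.15 = 177.329
Total = 177.329 - 7.9663 = 169.3627


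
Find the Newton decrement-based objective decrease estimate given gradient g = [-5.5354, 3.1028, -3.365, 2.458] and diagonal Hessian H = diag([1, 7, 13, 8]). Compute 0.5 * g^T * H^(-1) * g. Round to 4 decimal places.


Step 1: H is diagonal, so H^(-1) * g = [-5.5354, 0.4433, -0.2588, 0.3073].
Step 2: g^T H^(-1) g = sum_i g_i^2 / H_ii
  = (-5.5354)^2/1 + (3.1028)^2/7 + (-3.365)^2/13 + (2.458)^2/8
  = 30.6407 + 1.3753 + 0.871 + 0.7552 = 33.6422
Step 3: Objective decrease = 0.5 * g^T H^(-1) g = 16.8211


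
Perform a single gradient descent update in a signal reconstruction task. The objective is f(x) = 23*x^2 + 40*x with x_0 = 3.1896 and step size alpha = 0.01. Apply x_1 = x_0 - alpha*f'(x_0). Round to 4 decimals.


We compute the gradient at x_0 and apply the update.
f'(x) = 46*x + 40
f'(3.1896) = 46*3.1896 + 40 = 186.7216
x_1 = 3.1896 - 0.01*186.7216 = 1.3224


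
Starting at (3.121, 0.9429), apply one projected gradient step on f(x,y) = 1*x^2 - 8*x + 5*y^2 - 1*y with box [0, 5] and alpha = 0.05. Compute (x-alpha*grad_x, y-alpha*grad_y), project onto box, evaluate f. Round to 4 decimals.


Step 1: Compute gradient at (3.121, 0.9429).
grad_x = 2*1*3.121 - 8 = -1.758
grad_y = 2*5*0.9429 - 1 = 8.429
Step 2: Gradient step.
x_raw = 3.121 - 0.05*-1.758 = 3.2089
y_raw = 0.9429 - 0.05*8.429 = 0.5215
Step 3: Project onto [0, 5].
x_proj = clip(3.2089) = 3.2089
y_proj = clip(0.5215) = 0.5215
Step 4: Evaluate f.
f(3.2089, 0.5215) = -14.5361


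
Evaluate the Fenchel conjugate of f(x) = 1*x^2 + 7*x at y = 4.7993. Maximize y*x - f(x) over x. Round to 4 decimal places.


f*(y) = sup_x {y*x - a*x^2 - b*x} = sup_x {(y-b)*x - a*x^2}
FOC: (y - b) - 2a*x = 0 => x* = (y - b)/(2a)
x* = (4.7993 - 7)/(2*1) = -1.1004
f*(4.7993) = (y-b)^2/(4a) = (4.7993 - 7)^2/(4*1)
= 4.8431/4 = 1.2108


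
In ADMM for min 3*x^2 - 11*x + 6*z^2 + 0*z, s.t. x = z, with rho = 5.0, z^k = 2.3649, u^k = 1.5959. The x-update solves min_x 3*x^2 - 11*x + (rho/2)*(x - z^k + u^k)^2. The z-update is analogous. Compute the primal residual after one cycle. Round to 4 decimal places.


ADMM iteration with rho = 5.0, z^k = 2.3649, u^k = 1.5959
Step 1: x-update.
Minimize 3*x^2 - 11*x + (5.0/2)*(x - 2.3649 + 1.5959)^2
FOC: (2*3 + 5.0)*x = 11 + 5.0*(2.3649 - 1.5959)
x^{k+1} = 1.3495
Step 2: z-update.
Minimize 6*z^2 + 0*z + (5.0/2)*(1.3495 - z + 1.5959)^2
FOC: (2*6 + 5.0)*z = 0 + 5.0*(1.3495 + 1.5959)
z^{k+1} = 0.8663
Step 3: u-update.
u^{k+1} = 1.5959 + 1.3495 - 0.8663 = 2.0791
Step 4: Primal residual = |1.3495 - 0.8663| = 0.4832


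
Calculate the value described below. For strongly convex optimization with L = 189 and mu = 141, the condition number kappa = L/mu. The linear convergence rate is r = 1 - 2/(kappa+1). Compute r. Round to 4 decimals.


Step 1: Compute the condition number.
kappa = L/mu = 189/141 = 1.3404
Step 2: Compute the convergence rate.
r = 1 - 2/(kappa + 1) = 1 - 2*mu/(L + mu) = (L - mu)/(L + mu) = 48/330 = 0.1455


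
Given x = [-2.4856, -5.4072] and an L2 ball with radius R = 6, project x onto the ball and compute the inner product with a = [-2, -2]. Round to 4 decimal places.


Step 1: Compute ||x|| (intermediates to 6 decimals).
||x|| = sqrt((-2.4856)^2 + (-5.4072)^2) = 5.951136
Step 2: Project.
Since ||x|| <= R, proj = x (no scaling needed).
proj(x) = [-2.4856, -5.4072]
Step 3: Dot product.
a^T * proj(x) = -2*(-2.4856) - 2*(-5.4072) = 15.7856


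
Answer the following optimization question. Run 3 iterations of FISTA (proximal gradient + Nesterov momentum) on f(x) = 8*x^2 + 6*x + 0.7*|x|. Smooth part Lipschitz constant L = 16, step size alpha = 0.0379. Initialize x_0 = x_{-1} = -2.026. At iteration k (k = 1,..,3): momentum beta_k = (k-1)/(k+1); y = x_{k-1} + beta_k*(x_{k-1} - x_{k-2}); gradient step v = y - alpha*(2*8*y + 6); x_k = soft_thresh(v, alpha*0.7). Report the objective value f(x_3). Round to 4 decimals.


FISTA on f(x) = 8*x^2 + 6*x + 0.7*|x|
L = 16, alpha = 0.0379
Iteration 1: beta = 0.0, y = -2.026 + 0.0*(-2.026 + 2.026) = -2.026
  grad(y) = -26.416, v = y - alpha*grad = -1.0248
  prox(v) = soft_thresh(-1.0248, 0.0265) = -0.9983
Iteration 2: beta = 0.3333, y = -0.9983 + 0.3333*(-0.9983 + 2.026) = -0.6557
  grad(y) = -4.4918, v = y - alpha*grad = -0.4855
  prox(v) = soft_thresh(-0.4855, 0.0265) = -0.459
Iteration 3: beta = 0.5, y = -0.459 + 0.5*(-0.459 + 0.9983) = -0.1893
  grad(y) = 2.9712, v = y - alpha*grad = -0.3019
  prox(v) = soft_thresh(-0.3019, 0.0265) = -0.2754
f(x_3) = 8*(-0.2754)^2 + 6*(-0.2754) + 0.7*|-0.2754| = -0.8528


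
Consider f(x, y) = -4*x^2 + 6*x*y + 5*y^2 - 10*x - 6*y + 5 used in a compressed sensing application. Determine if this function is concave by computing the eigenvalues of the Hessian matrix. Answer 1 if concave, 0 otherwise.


The Hessian of f(x,y) = -4*x^2 + 6*x*y + 5*y^2 - 10*x - 6*y + 5 is:
H = [[-8, 6], [6, 10]]
Trace = -8 + 10 = 2
Determinant = -8*10 - (6)^2 = -116
Discriminant = (2)^2 - 4*-116 = 468.0
Eigenvalues: lambda_1 = -9.8167, lambda_2 = 11.8167
The function is not concave.

0


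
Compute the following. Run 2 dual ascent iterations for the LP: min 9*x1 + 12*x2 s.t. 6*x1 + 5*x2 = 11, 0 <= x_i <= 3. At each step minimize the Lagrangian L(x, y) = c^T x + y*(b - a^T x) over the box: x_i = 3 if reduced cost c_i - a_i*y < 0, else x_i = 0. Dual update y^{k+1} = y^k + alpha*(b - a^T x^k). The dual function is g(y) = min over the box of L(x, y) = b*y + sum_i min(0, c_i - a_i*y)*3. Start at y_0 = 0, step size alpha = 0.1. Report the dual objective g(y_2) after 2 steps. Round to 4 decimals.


Dual ascent for LP: min 9*x1 + 12*x2, 6*x1 + 5*x2 = 11, 0 <= x_i <= 3
Step 1: y^k = 0.0, reduced costs: (9.0, 12.0)
  x^k = (0.0, 0.0), subgradient = b - a^T x = 11.0
  y^{k+1} = 0.0 + 0.1*11.0 = 1.1
Step 2: y^k = 1.1, reduced costs: (2.4, 6.5)
  x^k = (0.0, 0.0), subgradient = b - a^T x = 11.0
  y^{k+1} = 1.1 + 0.1*11.0 = 2.2
Dual objective at y_2 = 2.2: reduced costs (-4.2, 1.0), box minimizer x = (3.0, 0.0)
g(y_2) = b*y + (c1 - a1*y)*x1 + (c2 - a2*y)*x2 = 11*2.2 + (-4.2)*3.0 + 1.0*0.0 = 24.2 - 12.6 + 0.0 = 11.6


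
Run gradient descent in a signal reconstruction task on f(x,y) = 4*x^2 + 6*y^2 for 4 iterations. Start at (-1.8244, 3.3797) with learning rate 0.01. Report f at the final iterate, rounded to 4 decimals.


Gradient descent on f(x,y) = 4*x^2 + 6*y^2.
Starting point: (-1.8244, 3.3797), alpha = 0.01
Step 1: grad_x = 2*4*-1.8244 = -14.5952, grad_y = 2*6*3.3797 = 40.5564
  x_1 = -1.8244 - 0.01*-14.5952 = -1.6784
  y_1 = 3.3797 - 0.01*40.5564 = 2.9741
Step 2: grad_x = 2*4*-1.6784 = -13.4276, grad_y = 2*6*2.9741 = 35.6896
  x_2 = -1.6784 - 0.01*-13.4276 = -1.5442
  y_2 = 2.9741 - 0.01*35.6896 = 2.6172
Step 3: grad_x = 2*4*-1.5442 = -12.3534, grad_y = 2*6*2.6172 = 31.4069
  x_3 = -1.5442 - 0.01*-12.3534 = -1.4206
  y_3 = 2.6172 - 0.01*31.4069 = 2.3032
Step 4: grad_x = 2*4*-1.4206 = -11.3651, grad_y = 2*6*2.3032 = 27.6381
  x_4 = -1.4206 - 0.01*-11.3651 = -1.307
  y_4 = 2.3032 - 0.01*27.6381 = 2.0268
f(-1.307, 2.0268) = 4*(-1.307)^2 + 6*2.0268^2 = 31.4801


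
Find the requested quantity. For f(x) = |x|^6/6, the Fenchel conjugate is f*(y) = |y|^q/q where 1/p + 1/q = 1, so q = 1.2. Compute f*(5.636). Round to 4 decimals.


The conjugate exponent q satisfies 1/p + 1/q = 1.
p = 6, so q = 6/(6 - 1) = 1.2
|y|^q = 5.636^1.2 = 7.9646
f*(5.636) = 7.9646 / 1.2 = 6.6372


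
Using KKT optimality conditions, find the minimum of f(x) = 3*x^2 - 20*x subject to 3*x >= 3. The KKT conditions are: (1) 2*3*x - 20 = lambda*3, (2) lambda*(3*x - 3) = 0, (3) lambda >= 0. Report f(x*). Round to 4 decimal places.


Step 1: Try lambda = 0 (constraint inactive).
Stationarity: 2*3*x - 20 = 0
x* = 20/(2*3) = 10/3 = 3.3333 (rounded; the exact value 10/3 is used below)
Check constraint: 3*3.3333 = 9.9999 >= 3 -- satisfied.
Step 2: Compute optimal value.
f(x*) = 3*(10/3)^2 - 20*(10/3) = -33.3333


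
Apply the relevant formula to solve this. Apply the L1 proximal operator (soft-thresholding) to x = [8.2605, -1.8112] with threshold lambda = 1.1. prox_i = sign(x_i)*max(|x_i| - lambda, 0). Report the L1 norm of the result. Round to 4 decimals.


Soft-thresholding with lambda = 1.1:
prox(8.2605) = sign(8.2605)*max(|8.2605| - 1.1, 0) = 7.1605
prox(-1.8112) = sign(-1.8112)*max(|-1.8112| - 1.1, 0) = -0.7112
prox(x) = [7.1605, -0.7112]
||prox(x)||_1 = 7.1605 + 0.7112 = 7.8717


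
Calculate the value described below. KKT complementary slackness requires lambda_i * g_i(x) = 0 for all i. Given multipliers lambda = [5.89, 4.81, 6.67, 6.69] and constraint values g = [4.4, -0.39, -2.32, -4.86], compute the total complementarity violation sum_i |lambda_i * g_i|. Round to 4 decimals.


KKT complementary slackness check:
lambda_1 * g_1 = 5.89 * 4.4 = 25.916
lambda_2 * g_2 = 4.81 * -0.39 = -1.8759
lambda_3 * g_3 = 6.67 * -2.32 = -15.4744
lambda_4 * g_4 = 6.69 * -4.86 = -32.5134
Total violation = 25.916 + 1.8759 + 15.4744 + 32.5134 = 75.7797


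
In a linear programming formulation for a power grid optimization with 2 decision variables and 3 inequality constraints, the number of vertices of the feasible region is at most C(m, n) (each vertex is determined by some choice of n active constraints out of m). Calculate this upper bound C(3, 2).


Each vertex corresponds to some choice of n active constraints out of m, so the number of vertices is at most C(m, n) = m! / (n!(m-n)!).
m = 3, n = 2
Numerator: 3 * 2
Denominator: 2! = 2
C(3, 2) = 3


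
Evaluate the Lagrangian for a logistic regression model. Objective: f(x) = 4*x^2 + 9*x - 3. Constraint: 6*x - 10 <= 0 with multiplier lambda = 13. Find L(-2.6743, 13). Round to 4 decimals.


Step 1: Evaluate f(x).
f(-2.6743) = 4*(-2.6743)^2 + 9*(-2.6743) - 3 = 1.5388
Step 2: Evaluate g(x).
g(-2.6743) = 6*-2.6743 - 10 = -26.0458
Step 3: Compute Lagrangian.
L = 1.5388 + 13*-26.0458 = -337.0566


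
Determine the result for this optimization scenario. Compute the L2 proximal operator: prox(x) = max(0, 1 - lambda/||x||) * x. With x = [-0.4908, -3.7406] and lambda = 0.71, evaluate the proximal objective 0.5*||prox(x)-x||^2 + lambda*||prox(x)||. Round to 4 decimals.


Step 1: Compute ||x||.
||x|| = 3.7727
Step 2: Compute scaling factor.
scale = max(0, 1 - 0.71/3.7727) = 0.8118
Step 3: prox(x) = [-0.3984, -3.0366]
||prox(x)|| = 3.0627
Step 4: Proximal objective.
0.5*||prox-x||^2 = 0.2521
lambda*||prox|| = 2.1745
Total = 2.4265


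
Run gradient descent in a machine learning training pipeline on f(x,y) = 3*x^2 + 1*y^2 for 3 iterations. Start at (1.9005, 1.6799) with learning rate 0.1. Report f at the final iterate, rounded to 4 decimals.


Gradient descent on f(x,y) = 3*x^2 + 1*y^2.
Starting point: (1.9005, 1.6799), alpha = 0.1
Step 1: grad_x = 2*3*1.9005 = 11.403, grad_y = 2*1*1.6799 = 3.3598
  x_1 = 1.9005 - 0.1*11.403 = 0.7602
  y_1 = 1.6799 - 0.1*3.3598 = 1.3439
Step 2: grad_x = 2*3*0.7602 = 4.5612, grad_y = 2*1*1.3439 = 2.6878
  x_2 = 0.7602 - 0.1*4.5612 = 0.3041
  y_2 = 1.3439 - 0.1*2.6878 = 1.0751
Step 3: grad_x = 2*3*0.3041 = 1.8245, grad_y = 2*1*1.0751 = 2.1503
  x_3 = 0.3041 - 0.1*1.8245 = 0.1216
  y_3 = 1.0751 - 0.1*2.1503 = 0.8601
f(0.1216, 0.8601) = 3*0.1216^2 + 1*0.8601^2 = 0.7842


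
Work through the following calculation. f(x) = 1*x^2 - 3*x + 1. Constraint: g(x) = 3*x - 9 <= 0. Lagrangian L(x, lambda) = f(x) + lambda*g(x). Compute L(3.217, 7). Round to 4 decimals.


Step 1: Evaluate f(x).
f(3.217) = 1*3.217^2 - 3*3.217 + 1 = 1.6981
Step 2: Evaluate g(x).
g(3.217) = 3*3.217 - 9 = 0.651
Step 3: Compute Lagrangian.
L = 1.6981 + 7*0.651 = 6.2551


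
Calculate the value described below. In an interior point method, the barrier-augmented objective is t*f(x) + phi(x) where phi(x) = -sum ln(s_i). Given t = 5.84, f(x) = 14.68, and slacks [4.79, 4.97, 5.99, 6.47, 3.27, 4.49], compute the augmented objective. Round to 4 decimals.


Step 1: Compute log-barrier.
ln values: [1.5665, 1.6034, 1.7901, 1.8672, 1.1848, 1.5019]
phi = -(1.5665 + 1.6034 + 1.7901 + 1.8672 + 1.1848 + 1.5019) = -9.5139
Step 2: Compute augmented objective.
t*f(x) = 5.84*14.68 = 85.7312
Total = 85.7312 - 9.5139 = 76.2173


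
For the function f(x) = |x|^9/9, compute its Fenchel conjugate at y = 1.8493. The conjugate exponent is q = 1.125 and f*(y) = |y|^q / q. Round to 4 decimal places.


The conjugate exponent q satisfies 1/p + 1/q = 1.
p = 9, so q = 9/(9 - 1) = 1.125
|y|^q = 1.8493^1.125 = 1.997
f*(1.8493) = 1.997 / 1.125 = 1.7751


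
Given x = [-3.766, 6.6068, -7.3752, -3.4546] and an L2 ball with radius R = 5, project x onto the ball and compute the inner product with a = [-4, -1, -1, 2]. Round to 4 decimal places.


Step 1: Compute ||x|| (intermediates to 6 decimals).
||x|| = sqrt((-3.766)^2 + 6.6068^2 + (-7.3752)^2 + (-3.4546)^2) = 11.142729
Step 2: Project.
Since ||x|| > R, scale = R/||x|| = 5/11.142729 = 0.448723, proj(x) = scale * x
proj(x) = [-1.689891, 2.964623, -3.309422, -1.550158]
Step 3: Dot product.
a^T * proj(x) = -4*(-1.689891) - 1*2.964623 - 1*(-3.309422) + 2*(-1.550158) = 4.004


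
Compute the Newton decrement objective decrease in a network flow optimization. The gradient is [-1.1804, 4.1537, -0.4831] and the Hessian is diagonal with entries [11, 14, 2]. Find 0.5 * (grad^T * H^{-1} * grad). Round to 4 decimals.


Step 1: H is diagonal, so H^(-1) * g = [-0.1073, 0.2967, -0.2416].
Step 2: g^T H^(-1) g = sum_i g_i^2 / H_ii
  = (-1.1804)^2/11 + (4.1537)^2/14 + (-0.4831)^2/2
  = 0.1267 + 1.2324 + 0.1167 = 1.4757
Step 3: Objective decrease = 0.5 * g^T H^(-1) g = 0.7379


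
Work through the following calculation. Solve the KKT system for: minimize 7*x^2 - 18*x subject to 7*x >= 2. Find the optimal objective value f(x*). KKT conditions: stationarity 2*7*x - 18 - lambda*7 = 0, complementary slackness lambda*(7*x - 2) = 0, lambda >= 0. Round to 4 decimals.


Step 1: Try lambda = 0 (constraint inactive).
Stationarity: 2*7*x - 18 = 0
x* = 18/(2*7) = 9/7 = 1.2857 (rounded; the exact value 9/7 is used below)
Check constraint: 7*1.2857 = 8.9999 >= 2 -- satisfied.
Step 2: Compute optimal value.
f(x*) = 7*(9/7)^2 - 18*(9/7) = -11.5714


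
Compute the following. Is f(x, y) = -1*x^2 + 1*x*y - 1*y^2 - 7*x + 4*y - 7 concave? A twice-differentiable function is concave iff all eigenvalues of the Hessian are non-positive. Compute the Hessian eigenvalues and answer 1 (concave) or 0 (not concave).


The Hessian of f(x,y) = -1*x^2 + 1*x*y - 1*y^2 - 7*x + 4*y - 7 is:
H = [[-2, 1], [1, -2]]
Trace = -2 - 2 = -4
Determinant = -2*-2 - (1)^2 = 3
Discriminant = (-4)^2 - 4*3 = 4.0
Eigenvalues: lambda_1 = -3.0, lambda_2 = -1.0
The function is concave.

1


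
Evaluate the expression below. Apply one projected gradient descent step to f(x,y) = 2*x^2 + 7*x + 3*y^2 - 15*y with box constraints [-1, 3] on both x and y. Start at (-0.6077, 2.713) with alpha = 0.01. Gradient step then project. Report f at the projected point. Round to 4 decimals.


Step 1: Compute gradient at (-0.6077, 2.713).
grad_x = 2*2*-0.6077 + 7 = 4.5692
grad_y = 2*3*2.713 - 15 = 1.278
Step 2: Gradient step.
x_raw = -0.6077 - 0.01*4.5692 = -0.6534
y_raw = 2.713 - 0.01*1.278 = 2.7002
Step 3: Project onto [-1, 3].
x_proj = clip(-0.6534) = -0.6534
y_proj = clip(2.7002) = 2.7002
Step 4: Evaluate f.
f(-0.6534, 2.7002) = -22.3496


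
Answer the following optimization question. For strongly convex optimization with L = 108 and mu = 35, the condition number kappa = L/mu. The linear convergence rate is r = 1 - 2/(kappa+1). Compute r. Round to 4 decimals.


Step 1: Compute the condition number.
kappa = L/mu = 108/35 = 3.0857
Step 2: Compute the convergence rate.
r = 1 - 2/(kappa + 1) = 1 - 2*mu/(L + mu) = (L - mu)/(L + mu) = 73/143 = 0.5105


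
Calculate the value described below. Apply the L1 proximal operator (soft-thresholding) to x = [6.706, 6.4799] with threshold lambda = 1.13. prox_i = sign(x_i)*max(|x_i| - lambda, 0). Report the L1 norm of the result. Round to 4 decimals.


Soft-thresholding with lambda = 1.13:
prox(6.706) = sign(6.706)*max(|6.706| - 1.13, 0) = 5.576
prox(6.4799) = sign(6.4799)*max(|6.4799| - 1.13, 0) = 5.3499
prox(x) = [5.576, 5.3499]
||prox(x)||_1 = 5.576 + 5.3499 = 10.9259


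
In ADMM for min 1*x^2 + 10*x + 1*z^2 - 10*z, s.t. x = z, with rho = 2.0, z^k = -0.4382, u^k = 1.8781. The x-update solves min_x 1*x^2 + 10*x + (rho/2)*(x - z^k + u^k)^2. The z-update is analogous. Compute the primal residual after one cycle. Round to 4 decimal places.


ADMM iteration with rho = 2.0, z^k = -0.4382, u^k = 1.8781
Step 1: x-update.
Minimize 1*x^2 + 10*x + (2.0/2)*(x + 0.4382 + 1.8781)^2
FOC: (2*1 + 2.0)*x = -10 + 2.0*(-0.4382 - 1.8781)
x^{k+1} = -3.6582
Step 2: z-update.
Minimize 1*z^2 - 10*z + (2.0/2)*(-3.6582 - z + 1.8781)^2
FOC: (2*1 + 2.0)*z = 10 + 2.0*(-3.6582 + 1.8781)
z^{k+1} = 1.61
Step 3: u-update.
u^{k+1} = 1.8781 - 3.6582 - 1.61 = -3.39
Step 4: Primal residual = |-3.6582 - 1.61| = 5.2681


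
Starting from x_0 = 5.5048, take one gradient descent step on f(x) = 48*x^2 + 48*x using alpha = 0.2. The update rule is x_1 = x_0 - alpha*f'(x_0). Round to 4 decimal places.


We compute the gradient at x_0 and apply the update.
f'(x) = 96*x + 48
f'(5.5048) = 96*5.5048 + 48 = 576.4608
x_1 = 5.5048 - 0.2*576.4608 = -109.7874


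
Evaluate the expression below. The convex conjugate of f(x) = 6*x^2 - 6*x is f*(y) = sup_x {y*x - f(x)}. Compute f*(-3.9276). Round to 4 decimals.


f*(y) = sup_x {y*x - a*x^2 - b*x} = sup_x {(y-b)*x - a*x^2}
FOC: (y - b) - 2a*x = 0 => x* = (y - b)/(2a)
x* = (-3.9276 + 6)/(2*6) = 0.1727
f*(-3.9276) = (y-b)^2/(4a) = (-3.9276 + 6)^2/(4*6)
= 4.2948/24 = 0.179


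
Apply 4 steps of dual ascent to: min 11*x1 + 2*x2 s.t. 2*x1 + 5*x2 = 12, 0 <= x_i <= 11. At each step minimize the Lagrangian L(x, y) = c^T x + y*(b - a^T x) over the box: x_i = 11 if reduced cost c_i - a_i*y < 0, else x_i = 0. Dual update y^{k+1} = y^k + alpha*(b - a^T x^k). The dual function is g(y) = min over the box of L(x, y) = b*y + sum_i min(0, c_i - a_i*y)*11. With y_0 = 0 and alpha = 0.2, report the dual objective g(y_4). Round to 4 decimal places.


Dual ascent for LP: min 11*x1 + 2*x2, 2*x1 + 5*x2 = 12, 0 <= x_i <= 11
Step 1: y^k = 0.0, reduced costs: (11.0, 2.0)
  x^k = (0.0, 0.0), subgradient = b - a^T x = 12.0
  y^{k+1} = 0.0 + 0.2*12.0 = 2.4
Step 2: y^k = 2.4, reduced costs: (6.2, -10.0)
  x^k = (0.0, 11.0), subgradient = b - a^T x = -43.0
  y^{k+1} = 2.4 + 0.2*-43.0 = -6.2
Step 3: y^k = -6.2, reduced costs: (23.4, 33.0)
  x^k = (0.0, 0.0), subgradient = b - a^T x = 12.0
  y^{k+1} = -6.2 + 0.2*12.0 = -3.8
Step 4: y^k = -3.8, reduced costs: (18.6, 21.0)
  x^k = (0.0, 0.0), subgradient = b - a^T x = 12.0
  y^{k+1} = -3.8 + 0.2*12.0 = -1.4
Dual objective at y_4 = -1.4: reduced costs (13.8, 9.0), box minimizer x = (0.0, 0.0)
g(y_4) = b*y + (c1 - a1*y)*x1 + (c2 - a2*y)*x2 = 12*(-1.4) + 13.8*0.0 + 9.0*0.0 = -16.8 + 0.0 + 0.0 = -16.8


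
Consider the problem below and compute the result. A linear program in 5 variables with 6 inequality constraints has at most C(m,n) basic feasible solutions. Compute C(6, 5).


Each vertex corresponds to some choice of n active constraints out of m, so the number of vertices is at most C(m, n) = m! / (n!(m-n)!).
m = 6, n = 5
Numerator: 6 * 5 * 4 * 3 * 2
Denominator: 5! = 120
C(6, 5) = 6
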